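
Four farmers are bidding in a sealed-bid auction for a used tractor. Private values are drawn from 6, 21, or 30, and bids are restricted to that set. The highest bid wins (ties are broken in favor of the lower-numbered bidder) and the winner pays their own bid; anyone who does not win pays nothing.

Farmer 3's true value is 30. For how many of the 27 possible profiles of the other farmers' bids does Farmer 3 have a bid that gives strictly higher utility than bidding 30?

2

Others bid (6, 6, 6): truth gives 0; bid 21 gives 9 > 0. Violating.
Others bid (6, 6, 21): truth gives 0; bid 21 gives 9 > 0. Violating.
Others bid (6, 6, 30): truth gives 0; no alternative beats it.
Others bid (6, 21, 6): truth gives 0; no alternative beats it.
(Checking all 27 profiles: 2 have a profitable deviation, 25 do not.)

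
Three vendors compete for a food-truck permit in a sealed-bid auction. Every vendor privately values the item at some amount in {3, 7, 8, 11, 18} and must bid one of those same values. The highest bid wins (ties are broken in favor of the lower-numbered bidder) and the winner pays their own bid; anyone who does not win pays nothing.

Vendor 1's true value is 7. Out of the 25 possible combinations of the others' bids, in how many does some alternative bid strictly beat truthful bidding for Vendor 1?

1

Others bid (3, 3): truth gives 0; bid 3 gives 4 > 0. Violating.
Others bid (3, 7): truth gives 0; no alternative beats it.
Others bid (3, 8): truth gives 0; no alternative beats it.
(Checking all 25 profiles: 1 has a profitable deviation, 24 do not.)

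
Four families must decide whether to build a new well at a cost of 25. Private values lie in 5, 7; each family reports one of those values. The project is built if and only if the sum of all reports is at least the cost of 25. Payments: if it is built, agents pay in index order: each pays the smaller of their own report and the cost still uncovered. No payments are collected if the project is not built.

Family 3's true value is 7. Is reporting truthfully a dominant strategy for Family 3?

Consider the case where Family 1 reports 7, Family 2 reports 7 and Family 4 reports 7.
Truthful report 7: project built, pays 7, utility 7 - 7 = 0.
Report 5 instead: project built, pays 5, utility 7 - 5 = 2.
Since 2 > 0, reporting 5 is strictly better here, so truthful reporting is not dominant.

No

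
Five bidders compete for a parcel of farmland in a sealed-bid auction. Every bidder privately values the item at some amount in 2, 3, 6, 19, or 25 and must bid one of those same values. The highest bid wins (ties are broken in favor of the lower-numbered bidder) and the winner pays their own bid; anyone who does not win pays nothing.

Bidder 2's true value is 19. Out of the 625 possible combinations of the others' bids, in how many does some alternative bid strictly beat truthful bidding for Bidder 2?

Others bid (2, 2, 2, 2): truth gives 0; bid 3 gives 16 > 0. Violating.
Others bid (2, 2, 2, 3): truth gives 0; bid 3 gives 16 > 0. Violating.
Others bid (2, 2, 2, 6): truth gives 0; bid 6 gives 13 > 0. Violating.
Others bid (2, 2, 3, 2): truth gives 0; bid 3 gives 16 > 0. Violating.
Others bid (2, 2, 2, 19): truth gives 0; no alternative beats it.
Others bid (2, 2, 2, 25): truth gives 0; no alternative beats it.
(Checking all 625 profiles: 54 have a profitable deviation, 571 do not.)

54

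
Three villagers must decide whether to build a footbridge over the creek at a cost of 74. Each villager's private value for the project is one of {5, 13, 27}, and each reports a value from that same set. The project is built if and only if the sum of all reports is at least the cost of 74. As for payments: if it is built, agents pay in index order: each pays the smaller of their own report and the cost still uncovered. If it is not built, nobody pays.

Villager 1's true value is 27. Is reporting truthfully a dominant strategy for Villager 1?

Yes

Check each profile of the others' reports and compare truth against every alternative report.
Others report (5, 5): truth gives 0, best alternative gives 0.
Others report (5, 13): truth gives 0, best alternative gives 0.
Others report (5, 27): truth gives 0, best alternative gives 0.
Others report (13, 5): truth gives 0, best alternative gives 0.
Others report (13, 13): truth gives 0, best alternative gives 0.
Others report (13, 27): truth gives 0, best alternative gives 0.
(Remaining 3 profiles checked similarly; truth is weakly best in each.)
In every case the truthful report is at least as good as any alternative, so it is a dominant strategy.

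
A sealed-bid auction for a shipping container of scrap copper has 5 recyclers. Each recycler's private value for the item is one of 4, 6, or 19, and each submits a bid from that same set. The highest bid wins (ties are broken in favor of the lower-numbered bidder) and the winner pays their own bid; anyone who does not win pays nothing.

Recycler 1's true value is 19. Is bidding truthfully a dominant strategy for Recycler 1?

Consider the case where Recycler 2 bids 4, Recycler 3 bids 4, Recycler 4 bids 4 and Recycler 5 bids 4.
Truthful bid 19: wins, pays 19, utility 19 - 19 = 0.
Bid 4 instead: wins, pays 4, utility 19 - 4 = 15.
Since 15 > 0, bidding 4 is strictly better here, so truthful bidding is not dominant.

No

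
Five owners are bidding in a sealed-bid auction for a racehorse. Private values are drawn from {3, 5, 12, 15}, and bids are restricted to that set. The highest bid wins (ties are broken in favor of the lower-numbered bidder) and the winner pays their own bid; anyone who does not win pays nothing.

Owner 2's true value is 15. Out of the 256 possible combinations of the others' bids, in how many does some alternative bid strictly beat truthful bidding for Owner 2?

54

Others bid (3, 3, 3, 3): truth gives 0; bid 5 gives 10 > 0. Violating.
Others bid (3, 3, 3, 5): truth gives 0; bid 5 gives 10 > 0. Violating.
Others bid (3, 3, 3, 12): truth gives 0; bid 12 gives 3 > 0. Violating.
Others bid (3, 3, 5, 3): truth gives 0; bid 5 gives 10 > 0. Violating.
Others bid (3, 3, 3, 15): truth gives 0; no alternative beats it.
Others bid (3, 3, 5, 15): truth gives 0; no alternative beats it.
(Checking all 256 profiles: 54 have a profitable deviation, 202 do not.)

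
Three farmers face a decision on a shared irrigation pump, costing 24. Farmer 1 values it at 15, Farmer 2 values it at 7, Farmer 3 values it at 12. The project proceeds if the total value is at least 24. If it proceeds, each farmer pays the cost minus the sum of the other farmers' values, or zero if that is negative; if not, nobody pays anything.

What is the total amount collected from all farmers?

Total value 34 ≥ cost 24, so it is built.
Farmer 1: others sum to 19; max(0, 24 - 19) = 5.
Farmer 2: others sum to 27; max(0, 24 - 27) = 0.
Farmer 3: others sum to 22; max(0, 24 - 22) = 2.
Total collected = 5 + 0 + 2 = 7.

7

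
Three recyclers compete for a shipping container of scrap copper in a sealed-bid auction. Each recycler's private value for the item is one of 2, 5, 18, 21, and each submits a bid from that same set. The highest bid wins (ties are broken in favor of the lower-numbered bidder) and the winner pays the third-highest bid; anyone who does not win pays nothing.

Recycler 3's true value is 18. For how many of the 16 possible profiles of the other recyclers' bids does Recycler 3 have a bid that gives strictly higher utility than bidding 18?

4

Others bid (2, 18): truth gives 0; bid 21 gives 16 > 0. Violating.
Others bid (5, 18): truth gives 0; bid 21 gives 13 > 0. Violating.
Others bid (18, 2): truth gives 0; bid 21 gives 16 > 0. Violating.
Others bid (18, 5): truth gives 0; bid 21 gives 13 > 0. Violating.
Others bid (2, 2): truth gives 16; no alternative beats it.
Others bid (2, 5): truth gives 16; no alternative beats it.
(Checking all 16 profiles: 4 have a profitable deviation, 12 do not.)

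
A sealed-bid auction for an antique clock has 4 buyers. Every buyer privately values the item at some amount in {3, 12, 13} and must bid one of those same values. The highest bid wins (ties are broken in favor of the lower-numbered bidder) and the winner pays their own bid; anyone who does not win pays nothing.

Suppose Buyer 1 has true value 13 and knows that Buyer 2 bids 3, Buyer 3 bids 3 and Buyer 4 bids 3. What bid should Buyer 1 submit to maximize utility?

3

Bid 3: wins, pays 3, utility 13 - 3 = 10.
Bid 12: wins, pays 12, utility 13 - 12 = 1.
Bid 13: wins, pays 13, utility 13 - 13 = 0.
The best choice is 3 with utility 10.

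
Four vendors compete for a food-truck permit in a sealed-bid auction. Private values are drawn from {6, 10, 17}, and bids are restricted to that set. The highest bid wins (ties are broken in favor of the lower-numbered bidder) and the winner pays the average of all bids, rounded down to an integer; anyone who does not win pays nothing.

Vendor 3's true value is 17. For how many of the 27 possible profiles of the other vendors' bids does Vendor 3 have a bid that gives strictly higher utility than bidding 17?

Others bid (6, 6, 6): truth gives 9; bid 10 gives 10 > 9. Violating.
Others bid (6, 6, 10): truth gives 8; bid 10 gives 9 > 8. Violating.
Others bid (6, 6, 17): truth gives 6; no alternative beats it.
Others bid (6, 10, 6): truth gives 8; no alternative beats it.
(Checking all 27 profiles: 2 have a profitable deviation, 25 do not.)

2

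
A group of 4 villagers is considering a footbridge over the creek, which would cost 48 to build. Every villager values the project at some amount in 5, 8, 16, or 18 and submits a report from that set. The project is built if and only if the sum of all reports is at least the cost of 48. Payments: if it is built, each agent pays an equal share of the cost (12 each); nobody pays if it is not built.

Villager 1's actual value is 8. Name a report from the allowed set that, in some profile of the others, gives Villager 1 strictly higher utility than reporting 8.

Suppose Villager 2 reports 5, Villager 3 reports 18 and Villager 4 reports 18.
Report 8: project built, pays 12, utility 8 - 12 = -4.
Report 5: project not built, utility 0.
So reporting 5 beats truth here (0 > -4).

5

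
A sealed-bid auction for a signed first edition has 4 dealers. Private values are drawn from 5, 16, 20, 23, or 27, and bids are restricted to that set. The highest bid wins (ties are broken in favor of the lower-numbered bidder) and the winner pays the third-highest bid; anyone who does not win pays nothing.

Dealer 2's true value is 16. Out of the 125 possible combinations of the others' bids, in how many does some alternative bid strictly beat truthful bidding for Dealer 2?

Others bid (5, 5, 20): truth gives 0; bid 20 gives 11 > 0. Violating.
Others bid (5, 5, 23): truth gives 0; bid 23 gives 11 > 0. Violating.
Others bid (5, 5, 27): truth gives 0; bid 27 gives 11 > 0. Violating.
Others bid (5, 20, 5): truth gives 0; bid 20 gives 11 > 0. Violating.
Others bid (5, 5, 5): truth gives 11; no alternative beats it.
Others bid (5, 5, 16): truth gives 11; no alternative beats it.
(Checking all 125 profiles: 9 have a profitable deviation, 116 do not.)

9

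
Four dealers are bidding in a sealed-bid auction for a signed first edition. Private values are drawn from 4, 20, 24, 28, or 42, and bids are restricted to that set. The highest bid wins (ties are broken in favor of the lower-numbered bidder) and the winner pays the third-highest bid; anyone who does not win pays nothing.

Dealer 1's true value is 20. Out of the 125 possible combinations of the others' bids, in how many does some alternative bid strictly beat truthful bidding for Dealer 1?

9

Others bid (4, 4, 24): truth gives 0; bid 24 gives 16 > 0. Violating.
Others bid (4, 4, 28): truth gives 0; bid 28 gives 16 > 0. Violating.
Others bid (4, 4, 42): truth gives 0; bid 42 gives 16 > 0. Violating.
Others bid (4, 24, 4): truth gives 0; bid 24 gives 16 > 0. Violating.
Others bid (4, 4, 4): truth gives 16; no alternative beats it.
Others bid (4, 4, 20): truth gives 16; no alternative beats it.
(Checking all 125 profiles: 9 have a profitable deviation, 116 do not.)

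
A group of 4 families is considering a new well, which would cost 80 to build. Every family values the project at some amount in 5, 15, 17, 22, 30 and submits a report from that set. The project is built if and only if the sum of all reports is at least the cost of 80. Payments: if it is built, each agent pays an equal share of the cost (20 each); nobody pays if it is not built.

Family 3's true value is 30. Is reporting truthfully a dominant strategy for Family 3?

Check each profile of the others' reports and compare truth against every alternative report.
Others report (5, 15, 30): truth gives 10, best alternative gives 0.
Others report (5, 17, 30): truth gives 10, best alternative gives 0.
Others report (5, 22, 30): truth gives 10, best alternative gives 0.
Others report (5, 30, 15): truth gives 10, best alternative gives 0.
Others report (5, 30, 17): truth gives 10, best alternative gives 0.
Others report (5, 30, 22): truth gives 10, best alternative gives 0.
(Remaining 119 profiles checked similarly; truth is weakly best in each.)
In every case the truthful report is at least as good as any alternative, so it is a dominant strategy.

Yes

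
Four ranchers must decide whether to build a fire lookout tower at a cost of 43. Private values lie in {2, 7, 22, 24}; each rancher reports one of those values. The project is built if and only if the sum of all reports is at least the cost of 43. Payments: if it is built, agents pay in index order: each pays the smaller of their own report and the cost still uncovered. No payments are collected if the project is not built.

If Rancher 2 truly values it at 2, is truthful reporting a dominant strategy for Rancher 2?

Check each profile of the others' reports and compare truth against every alternative report.
Others report (2, 22, 22): truth gives 0, best alternative gives -5.
Others report (2, 22, 24): truth gives 0, best alternative gives -5.
Others report (2, 24, 22): truth gives 0, best alternative gives -5.
Others report (2, 24, 24): truth gives 0, best alternative gives -5.
Others report (7, 7, 22): truth gives 0, best alternative gives -5.
Others report (7, 7, 24): truth gives 0, best alternative gives -5.
(Remaining 58 profiles checked similarly; truth is weakly best in each.)
In every case the truthful report is at least as good as any alternative, so it is a dominant strategy.

Yes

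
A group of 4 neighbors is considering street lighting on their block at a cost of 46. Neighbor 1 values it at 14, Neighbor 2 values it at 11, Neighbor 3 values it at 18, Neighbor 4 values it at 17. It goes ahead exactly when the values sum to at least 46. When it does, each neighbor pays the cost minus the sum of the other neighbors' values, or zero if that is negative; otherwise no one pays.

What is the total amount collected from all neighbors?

Total value 60 ≥ cost 46, so it is built.
Neighbor 1: others sum to 46; max(0, 46 - 46) = 0.
Neighbor 2: others sum to 49; max(0, 46 - 49) = 0.
Neighbor 3: others sum to 42; max(0, 46 - 42) = 4.
Neighbor 4: others sum to 43; max(0, 46 - 43) = 3.
Total collected = 0 + 0 + 4 + 3 = 7.

7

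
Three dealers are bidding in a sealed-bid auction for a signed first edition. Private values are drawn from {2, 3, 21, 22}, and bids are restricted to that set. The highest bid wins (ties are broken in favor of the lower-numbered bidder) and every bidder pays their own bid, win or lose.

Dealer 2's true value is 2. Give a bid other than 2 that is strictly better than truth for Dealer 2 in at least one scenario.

Suppose Dealer 1 bids 2 and Dealer 3 bids 2.
Bid 2: loses but pays 2, utility -2.
Bid 3: wins, pays 3, utility 2 - 3 = -1.
So bidding 3 beats truth here (-1 > -2).

3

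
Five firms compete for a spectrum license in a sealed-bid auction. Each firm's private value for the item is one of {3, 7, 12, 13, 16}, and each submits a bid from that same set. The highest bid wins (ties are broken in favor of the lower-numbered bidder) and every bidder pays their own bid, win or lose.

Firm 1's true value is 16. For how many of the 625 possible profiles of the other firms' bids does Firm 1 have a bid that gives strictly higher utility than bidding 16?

Others bid (3, 3, 3, 3): truth gives 0; bid 3 gives 13 > 0. Violating.
Others bid (3, 3, 3, 7): truth gives 0; bid 7 gives 9 > 0. Violating.
Others bid (3, 3, 3, 12): truth gives 0; bid 12 gives 4 > 0. Violating.
Others bid (3, 3, 3, 13): truth gives 0; bid 13 gives 3 > 0. Violating.
Others bid (3, 3, 3, 16): truth gives 0; no alternative beats it.
Others bid (3, 3, 7, 16): truth gives 0; no alternative beats it.
(Checking all 625 profiles: 256 have a profitable deviation, 369 do not.)

256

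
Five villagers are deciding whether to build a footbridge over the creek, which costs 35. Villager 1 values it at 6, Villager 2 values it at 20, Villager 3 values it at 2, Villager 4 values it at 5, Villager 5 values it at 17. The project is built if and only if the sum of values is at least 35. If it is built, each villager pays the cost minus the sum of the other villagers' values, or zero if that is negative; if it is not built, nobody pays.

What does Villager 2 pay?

5

Total value 50 ≥ cost 35, so the project is built.
The other villagers' values sum to 30.
Cost minus that sum is 35 - 30 = 5.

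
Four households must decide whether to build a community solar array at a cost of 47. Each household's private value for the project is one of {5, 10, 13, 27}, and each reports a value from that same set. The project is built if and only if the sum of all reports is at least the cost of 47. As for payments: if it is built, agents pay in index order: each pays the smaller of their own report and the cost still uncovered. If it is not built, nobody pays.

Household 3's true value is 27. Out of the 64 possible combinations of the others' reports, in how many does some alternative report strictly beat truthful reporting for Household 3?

37

Others report (5, 5, 27): truth gives 0; report 10 gives 17 > 0. Violating.
Others report (5, 10, 27): truth gives 0; report 5 gives 22 > 0. Violating.
Others report (5, 13, 27): truth gives 0; report 5 gives 22 > 0. Violating.
Others report (5, 27, 5): truth gives 12; report 10 gives 17 > 12. Violating.
Others report (5, 5, 5): truth gives 0; no alternative beats it.
Others report (5, 5, 10): truth gives 0; no alternative beats it.
(Checking all 64 profiles: 37 have a profitable deviation, 27 do not.)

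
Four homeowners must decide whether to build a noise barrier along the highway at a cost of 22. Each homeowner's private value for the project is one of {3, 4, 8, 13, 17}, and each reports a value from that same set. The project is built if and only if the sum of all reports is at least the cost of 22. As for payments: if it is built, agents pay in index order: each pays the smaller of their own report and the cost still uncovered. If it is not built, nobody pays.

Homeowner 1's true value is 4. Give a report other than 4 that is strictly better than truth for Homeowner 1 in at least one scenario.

3

Suppose Homeowner 2 reports 3, Homeowner 3 reports 3 and Homeowner 4 reports 13.
Report 4: project built, pays 4, utility 4 - 4 = 0.
Report 3: project built, pays 3, utility 4 - 3 = 1.
So reporting 3 beats truth here (1 > 0).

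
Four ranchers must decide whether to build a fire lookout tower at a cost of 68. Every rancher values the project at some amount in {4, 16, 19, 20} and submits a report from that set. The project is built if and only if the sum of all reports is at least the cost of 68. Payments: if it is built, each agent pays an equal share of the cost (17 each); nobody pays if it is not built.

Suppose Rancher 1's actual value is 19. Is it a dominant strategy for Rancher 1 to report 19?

No

Consider the case where Rancher 2 reports 16, Rancher 3 reports 16 and Rancher 4 reports 16.
Truthful report 19: project not built, utility 0.
Report 20 instead: project built, pays 17, utility 19 - 17 = 2.
Since 2 > 0, reporting 20 is strictly better here, so truthful reporting is not dominant.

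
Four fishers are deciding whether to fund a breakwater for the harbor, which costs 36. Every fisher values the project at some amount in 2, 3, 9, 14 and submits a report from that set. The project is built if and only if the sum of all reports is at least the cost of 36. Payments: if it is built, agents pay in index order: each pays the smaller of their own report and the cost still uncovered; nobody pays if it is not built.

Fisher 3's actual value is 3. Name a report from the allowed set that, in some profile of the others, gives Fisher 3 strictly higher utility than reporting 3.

2

Suppose Fisher 1 reports 9, Fisher 2 reports 14 and Fisher 4 reports 14.
Report 3: project built, pays 3, utility 3 - 3 = 0.
Report 2: project built, pays 2, utility 3 - 2 = 1.
So reporting 2 beats truth here (1 > 0).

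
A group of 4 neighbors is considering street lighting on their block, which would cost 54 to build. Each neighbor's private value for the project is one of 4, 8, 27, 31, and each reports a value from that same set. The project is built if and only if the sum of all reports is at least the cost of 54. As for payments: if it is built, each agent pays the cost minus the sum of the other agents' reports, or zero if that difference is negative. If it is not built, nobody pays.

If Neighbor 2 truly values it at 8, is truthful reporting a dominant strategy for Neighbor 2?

Check each profile of the others' reports and compare truth against every alternative report.
Others report (4, 27, 27): truth gives 8, best alternative gives 8.
Others report (4, 27, 31): truth gives 8, best alternative gives 8.
Others report (4, 31, 27): truth gives 8, best alternative gives 8.
Others report (4, 31, 31): truth gives 8, best alternative gives 8.
Others report (8, 27, 27): truth gives 8, best alternative gives 8.
Others report (8, 27, 31): truth gives 8, best alternative gives 8.
(Remaining 58 profiles checked similarly; truth is weakly best in each.)
In every case the truthful report is at least as good as any alternative, so it is a dominant strategy.

Yes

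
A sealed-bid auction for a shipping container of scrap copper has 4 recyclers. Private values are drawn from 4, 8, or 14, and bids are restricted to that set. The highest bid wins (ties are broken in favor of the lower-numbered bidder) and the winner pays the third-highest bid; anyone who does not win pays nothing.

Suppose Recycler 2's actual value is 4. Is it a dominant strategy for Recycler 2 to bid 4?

Check each profile of the others' bids and compare truth against every alternative bid.
Others bid (4, 8, 8): truth gives 0, best alternative gives -4.
Others bid (4, 4, 4): truth gives 0, best alternative gives 0.
Others bid (4, 4, 8): truth gives 0, best alternative gives 0.
Others bid (4, 4, 14): truth gives 0, best alternative gives 0.
Others bid (4, 8, 4): truth gives 0, best alternative gives 0.
Others bid (4, 8, 14): truth gives 0, best alternative gives 0.
(Remaining 21 profiles checked similarly; truth is weakly best in each.)
In every case the truthful bid is at least as good as any alternative, so it is a dominant strategy.

Yes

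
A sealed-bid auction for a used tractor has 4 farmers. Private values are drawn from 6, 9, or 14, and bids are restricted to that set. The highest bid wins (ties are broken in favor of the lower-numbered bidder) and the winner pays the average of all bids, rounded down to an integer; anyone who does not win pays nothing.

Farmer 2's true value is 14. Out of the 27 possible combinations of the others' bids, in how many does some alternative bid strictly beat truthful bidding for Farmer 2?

Others bid (6, 6, 6): truth gives 6; bid 9 gives 8 > 6. Violating.
Others bid (6, 6, 9): truth gives 6; bid 9 gives 7 > 6. Violating.
Others bid (6, 9, 6): truth gives 6; bid 9 gives 7 > 6. Violating.
Others bid (6, 9, 9): truth gives 5; bid 9 gives 6 > 5. Violating.
Others bid (6, 6, 14): truth gives 4; no alternative beats it.
Others bid (6, 9, 14): truth gives 4; no alternative beats it.
(Checking all 27 profiles: 4 have a profitable deviation, 23 do not.)

4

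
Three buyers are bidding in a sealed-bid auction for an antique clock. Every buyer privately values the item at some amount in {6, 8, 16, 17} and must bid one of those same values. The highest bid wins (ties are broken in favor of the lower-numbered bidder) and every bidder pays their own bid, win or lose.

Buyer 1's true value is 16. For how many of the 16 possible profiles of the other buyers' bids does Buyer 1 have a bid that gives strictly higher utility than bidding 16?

11

Others bid (6, 6): truth gives 0; bid 6 gives 10 > 0. Violating.
Others bid (6, 8): truth gives 0; bid 8 gives 8 > 0. Violating.
Others bid (6, 17): truth gives -16; bid 17 gives -1 > -16. Violating.
Others bid (8, 6): truth gives 0; bid 8 gives 8 > 0. Violating.
Others bid (6, 16): truth gives 0; no alternative beats it.
Others bid (8, 16): truth gives 0; no alternative beats it.
(Checking all 16 profiles: 11 have a profitable deviation, 5 do not.)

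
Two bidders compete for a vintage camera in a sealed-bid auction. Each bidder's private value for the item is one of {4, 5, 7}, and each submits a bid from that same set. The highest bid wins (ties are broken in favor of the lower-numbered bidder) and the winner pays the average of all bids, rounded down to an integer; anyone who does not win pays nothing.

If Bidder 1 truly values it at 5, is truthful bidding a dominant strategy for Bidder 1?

Check each profile of the others' bids and compare truth against every alternative bid.
Others bid (4): truth gives 1, best alternative gives 1.
Others bid (5): truth gives 0, best alternative gives 0.
Others bid (7): truth gives 0, best alternative gives 0.
In every case the truthful bid is at least as good as any alternative, so it is a dominant strategy.

Yes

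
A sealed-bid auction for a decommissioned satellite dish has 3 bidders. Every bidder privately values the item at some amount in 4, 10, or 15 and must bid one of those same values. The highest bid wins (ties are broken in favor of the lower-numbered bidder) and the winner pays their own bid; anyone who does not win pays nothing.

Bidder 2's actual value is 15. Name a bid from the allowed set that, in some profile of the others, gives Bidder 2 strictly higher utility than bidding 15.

Suppose Bidder 1 bids 4 and Bidder 3 bids 4.
Bid 15: wins, pays 15, utility 15 - 15 = 0.
Bid 10: wins, pays 10, utility 15 - 10 = 5.
So bidding 10 beats truth here (5 > 0).

10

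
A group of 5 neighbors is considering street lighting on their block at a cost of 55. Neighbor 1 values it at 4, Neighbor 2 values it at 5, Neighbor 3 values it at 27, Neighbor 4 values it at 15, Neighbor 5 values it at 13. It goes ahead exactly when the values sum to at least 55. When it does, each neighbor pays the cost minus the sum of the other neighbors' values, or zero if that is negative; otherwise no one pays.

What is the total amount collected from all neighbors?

Total value 64 ≥ cost 55, so it is built.
Neighbor 1: others sum to 60; max(0, 55 - 60) = 0.
Neighbor 2: others sum to 59; max(0, 55 - 59) = 0.
Neighbor 3: others sum to 37; max(0, 55 - 37) = 18.
Neighbor 4: others sum to 49; max(0, 55 - 49) = 6.
Neighbor 5: others sum to 51; max(0, 55 - 51) = 4.
Total collected = 0 + 0 + 18 + 6 + 4 = 28.

28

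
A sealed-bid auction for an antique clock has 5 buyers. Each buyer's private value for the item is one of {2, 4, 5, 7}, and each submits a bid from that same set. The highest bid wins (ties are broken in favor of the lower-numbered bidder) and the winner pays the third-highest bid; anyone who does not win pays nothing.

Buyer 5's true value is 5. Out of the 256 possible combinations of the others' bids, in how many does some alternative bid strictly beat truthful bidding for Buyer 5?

Others bid (2, 2, 2, 5): truth gives 0; bid 7 gives 3 > 0. Violating.
Others bid (2, 2, 4, 5): truth gives 0; bid 7 gives 1 > 0. Violating.
Others bid (2, 2, 5, 2): truth gives 0; bid 7 gives 3 > 0. Violating.
Others bid (2, 2, 5, 4): truth gives 0; bid 7 gives 1 > 0. Violating.
Others bid (2, 2, 2, 2): truth gives 3; no alternative beats it.
Others bid (2, 2, 2, 4): truth gives 3; no alternative beats it.
(Checking all 256 profiles: 32 have a profitable deviation, 224 do not.)

32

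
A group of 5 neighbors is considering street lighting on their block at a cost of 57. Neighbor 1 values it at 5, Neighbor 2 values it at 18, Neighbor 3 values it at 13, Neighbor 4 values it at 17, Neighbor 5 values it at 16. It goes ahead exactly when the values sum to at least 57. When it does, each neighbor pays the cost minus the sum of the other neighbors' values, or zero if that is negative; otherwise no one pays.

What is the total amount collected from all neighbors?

Total value 69 ≥ cost 57, so it is built.
Neighbor 1: others sum to 64; max(0, 57 - 64) = 0.
Neighbor 2: others sum to 51; max(0, 57 - 51) = 6.
Neighbor 3: others sum to 56; max(0, 57 - 56) = 1.
Neighbor 4: others sum to 52; max(0, 57 - 52) = 5.
Neighbor 5: others sum to 53; max(0, 57 - 53) = 4.
Total collected = 0 + 6 + 1 + 5 + 4 = 16.

16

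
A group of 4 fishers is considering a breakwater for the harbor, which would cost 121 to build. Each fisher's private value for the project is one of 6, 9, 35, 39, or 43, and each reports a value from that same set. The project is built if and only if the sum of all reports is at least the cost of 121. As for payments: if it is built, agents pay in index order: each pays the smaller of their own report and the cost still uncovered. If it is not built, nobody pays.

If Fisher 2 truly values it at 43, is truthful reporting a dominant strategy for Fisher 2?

No

Consider the case where Fisher 1 reports 6, Fisher 3 reports 35 and Fisher 4 reports 43.
Truthful report 43: project built, pays 43, utility 43 - 43 = 0.
Report 39 instead: project built, pays 39, utility 43 - 39 = 4.
Since 4 > 0, reporting 39 is strictly better here, so truthful reporting is not dominant.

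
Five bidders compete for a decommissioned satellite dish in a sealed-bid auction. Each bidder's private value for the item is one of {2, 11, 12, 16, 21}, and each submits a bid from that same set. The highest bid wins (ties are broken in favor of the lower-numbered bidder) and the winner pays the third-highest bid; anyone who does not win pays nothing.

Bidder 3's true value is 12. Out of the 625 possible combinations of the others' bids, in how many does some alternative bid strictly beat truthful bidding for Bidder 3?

64

Others bid (2, 2, 2, 16): truth gives 0; bid 16 gives 10 > 0. Violating.
Others bid (2, 2, 2, 21): truth gives 0; bid 21 gives 10 > 0. Violating.
Others bid (2, 2, 11, 16): truth gives 0; bid 16 gives 1 > 0. Violating.
Others bid (2, 2, 11, 21): truth gives 0; bid 21 gives 1 > 0. Violating.
Others bid (2, 2, 2, 2): truth gives 10; no alternative beats it.
Others bid (2, 2, 2, 11): truth gives 10; no alternative beats it.
(Checking all 625 profiles: 64 have a profitable deviation, 561 do not.)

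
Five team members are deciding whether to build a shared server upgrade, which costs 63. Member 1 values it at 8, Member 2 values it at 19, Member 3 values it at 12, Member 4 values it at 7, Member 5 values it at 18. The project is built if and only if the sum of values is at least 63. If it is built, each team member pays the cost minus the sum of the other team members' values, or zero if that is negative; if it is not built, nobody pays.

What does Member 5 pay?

Total value 64 ≥ cost 63, so the project is built.
The other team members' values sum to 46.
Cost minus that sum is 63 - 46 = 17.

17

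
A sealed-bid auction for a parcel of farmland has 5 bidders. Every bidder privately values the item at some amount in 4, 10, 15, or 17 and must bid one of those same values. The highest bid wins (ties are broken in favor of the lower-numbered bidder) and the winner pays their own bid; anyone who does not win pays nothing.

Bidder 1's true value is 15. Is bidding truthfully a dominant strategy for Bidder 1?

No

Consider the case where Bidder 2 bids 4, Bidder 3 bids 4, Bidder 4 bids 4 and Bidder 5 bids 4.
Truthful bid 15: wins, pays 15, utility 15 - 15 = 0.
Bid 4 instead: wins, pays 4, utility 15 - 4 = 11.
Since 11 > 0, bidding 4 is strictly better here, so truthful bidding is not dominant.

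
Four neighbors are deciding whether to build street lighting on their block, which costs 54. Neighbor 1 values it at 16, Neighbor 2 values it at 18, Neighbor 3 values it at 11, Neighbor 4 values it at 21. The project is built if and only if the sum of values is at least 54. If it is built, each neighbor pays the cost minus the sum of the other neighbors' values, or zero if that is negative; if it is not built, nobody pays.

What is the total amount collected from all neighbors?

Total value 66 ≥ cost 54, so it is built.
Neighbor 1: others sum to 50; max(0, 54 - 50) = 4.
Neighbor 2: others sum to 48; max(0, 54 - 48) = 6.
Neighbor 3: others sum to 55; max(0, 54 - 55) = 0.
Neighbor 4: others sum to 45; max(0, 54 - 45) = 9.
Total collected = 4 + 6 + 0 + 9 = 19.

19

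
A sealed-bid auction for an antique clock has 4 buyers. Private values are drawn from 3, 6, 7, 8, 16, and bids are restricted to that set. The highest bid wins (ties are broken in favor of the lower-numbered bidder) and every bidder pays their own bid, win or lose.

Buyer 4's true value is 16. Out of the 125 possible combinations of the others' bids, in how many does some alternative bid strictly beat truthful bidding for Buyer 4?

88

Others bid (3, 3, 3): truth gives 0; bid 6 gives 10 > 0. Violating.
Others bid (3, 3, 6): truth gives 0; bid 7 gives 9 > 0. Violating.
Others bid (3, 3, 7): truth gives 0; bid 8 gives 8 > 0. Violating.
Others bid (3, 3, 16): truth gives -16; bid 3 gives -3 > -16. Violating.
Others bid (3, 3, 8): truth gives 0; no alternative beats it.
Others bid (3, 6, 8): truth gives 0; no alternative beats it.
(Checking all 125 profiles: 88 have a profitable deviation, 37 do not.)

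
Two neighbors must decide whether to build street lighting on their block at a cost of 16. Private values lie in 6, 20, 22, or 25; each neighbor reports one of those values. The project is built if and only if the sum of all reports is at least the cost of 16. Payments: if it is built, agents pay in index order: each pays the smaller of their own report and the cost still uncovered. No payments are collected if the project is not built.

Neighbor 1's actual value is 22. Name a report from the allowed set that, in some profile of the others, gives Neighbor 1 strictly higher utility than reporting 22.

Suppose Neighbor 2 reports 20.
Report 22: project built, pays 16, utility 22 - 16 = 6.
Report 6: project built, pays 6, utility 22 - 6 = 16.
So reporting 6 beats truth here (16 > 6).

6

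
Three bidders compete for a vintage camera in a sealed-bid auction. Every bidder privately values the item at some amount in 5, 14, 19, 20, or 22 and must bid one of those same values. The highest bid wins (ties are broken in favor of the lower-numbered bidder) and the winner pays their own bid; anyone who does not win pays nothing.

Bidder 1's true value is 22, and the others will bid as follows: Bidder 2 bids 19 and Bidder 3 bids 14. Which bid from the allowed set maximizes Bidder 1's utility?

19

Bid 5: loses, pays 0, utility 0.
Bid 14: loses, pays 0, utility 0.
Bid 19: wins, pays 19, utility 22 - 19 = 3.
Bid 20: wins, pays 20, utility 22 - 20 = 2.
Bid 22: wins, pays 22, utility 22 - 22 = 0.
The best choice is 19 with utility 3.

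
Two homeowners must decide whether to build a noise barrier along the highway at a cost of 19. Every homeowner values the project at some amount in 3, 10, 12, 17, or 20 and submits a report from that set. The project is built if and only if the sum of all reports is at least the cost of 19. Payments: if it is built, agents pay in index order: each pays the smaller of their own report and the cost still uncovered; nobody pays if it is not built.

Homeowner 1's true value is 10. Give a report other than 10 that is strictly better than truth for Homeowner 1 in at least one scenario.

3

Suppose Homeowner 2 reports 17.
Report 10: project built, pays 10, utility 10 - 10 = 0.
Report 3: project built, pays 3, utility 10 - 3 = 7.
So reporting 3 beats truth here (7 > 0).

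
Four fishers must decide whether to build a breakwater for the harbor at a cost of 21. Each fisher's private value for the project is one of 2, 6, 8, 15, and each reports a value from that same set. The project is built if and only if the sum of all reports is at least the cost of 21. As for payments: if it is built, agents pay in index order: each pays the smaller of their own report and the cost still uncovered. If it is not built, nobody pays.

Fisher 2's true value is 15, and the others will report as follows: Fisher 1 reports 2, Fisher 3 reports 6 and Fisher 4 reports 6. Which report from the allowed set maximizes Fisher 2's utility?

8

Report 2: project not built, utility 0.
Report 6: project not built, utility 0.
Report 8: project built, pays 8, utility 15 - 8 = 7.
Report 15: project built, pays 15, utility 15 - 15 = 0.
The best choice is 8 with utility 7.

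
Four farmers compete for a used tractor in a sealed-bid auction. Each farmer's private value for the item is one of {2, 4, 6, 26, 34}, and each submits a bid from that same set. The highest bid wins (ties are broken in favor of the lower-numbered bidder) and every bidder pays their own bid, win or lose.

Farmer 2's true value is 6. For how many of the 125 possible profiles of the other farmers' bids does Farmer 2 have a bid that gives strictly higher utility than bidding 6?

111

Others bid (2, 2, 2): truth gives 0; bid 4 gives 2 > 0. Violating.
Others bid (2, 2, 4): truth gives 0; bid 4 gives 2 > 0. Violating.
Others bid (2, 2, 26): truth gives -6; bid 2 gives -2 > -6. Violating.
Others bid (2, 2, 34): truth gives -6; bid 2 gives -2 > -6. Violating.
Others bid (2, 2, 6): truth gives 0; no alternative beats it.
Others bid (2, 4, 6): truth gives 0; no alternative beats it.
(Checking all 125 profiles: 111 have a profitable deviation, 14 do not.)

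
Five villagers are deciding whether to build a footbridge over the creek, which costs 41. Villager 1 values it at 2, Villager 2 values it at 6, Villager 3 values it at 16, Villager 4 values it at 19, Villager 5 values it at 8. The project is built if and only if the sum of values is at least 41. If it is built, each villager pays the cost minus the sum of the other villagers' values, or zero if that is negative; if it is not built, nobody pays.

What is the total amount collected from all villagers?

15

Total value 51 ≥ cost 41, so it is built.
Villager 1: others sum to 49; max(0, 41 - 49) = 0.
Villager 2: others sum to 45; max(0, 41 - 45) = 0.
Villager 3: others sum to 35; max(0, 41 - 35) = 6.
Villager 4: others sum to 32; max(0, 41 - 32) = 9.
Villager 5: others sum to 43; max(0, 41 - 43) = 0.
Total collected = 0 + 0 + 6 + 9 + 0 = 15.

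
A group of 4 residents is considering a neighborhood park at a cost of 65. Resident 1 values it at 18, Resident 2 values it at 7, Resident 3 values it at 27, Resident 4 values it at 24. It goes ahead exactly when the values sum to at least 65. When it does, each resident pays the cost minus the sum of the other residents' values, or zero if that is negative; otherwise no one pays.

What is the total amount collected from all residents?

36

Total value 76 ≥ cost 65, so it is built.
Resident 1: others sum to 58; max(0, 65 - 58) = 7.
Resident 2: others sum to 69; max(0, 65 - 69) = 0.
Resident 3: others sum to 49; max(0, 65 - 49) = 16.
Resident 4: others sum to 52; max(0, 65 - 52) = 13.
Total collected = 7 + 0 + 16 + 13 = 36.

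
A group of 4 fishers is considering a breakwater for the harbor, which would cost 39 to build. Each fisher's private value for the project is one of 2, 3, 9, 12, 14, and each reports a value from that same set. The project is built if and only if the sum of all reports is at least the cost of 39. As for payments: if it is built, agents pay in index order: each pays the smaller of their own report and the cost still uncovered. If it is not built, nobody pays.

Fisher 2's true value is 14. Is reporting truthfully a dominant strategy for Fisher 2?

Consider the case where Fisher 1 reports 2, Fisher 3 reports 12 and Fisher 4 reports 14.
Truthful report 14: project built, pays 14, utility 14 - 14 = 0.
Report 12 instead: project built, pays 12, utility 14 - 12 = 2.
Since 2 > 0, reporting 12 is strictly better here, so truthful reporting is not dominant.

No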